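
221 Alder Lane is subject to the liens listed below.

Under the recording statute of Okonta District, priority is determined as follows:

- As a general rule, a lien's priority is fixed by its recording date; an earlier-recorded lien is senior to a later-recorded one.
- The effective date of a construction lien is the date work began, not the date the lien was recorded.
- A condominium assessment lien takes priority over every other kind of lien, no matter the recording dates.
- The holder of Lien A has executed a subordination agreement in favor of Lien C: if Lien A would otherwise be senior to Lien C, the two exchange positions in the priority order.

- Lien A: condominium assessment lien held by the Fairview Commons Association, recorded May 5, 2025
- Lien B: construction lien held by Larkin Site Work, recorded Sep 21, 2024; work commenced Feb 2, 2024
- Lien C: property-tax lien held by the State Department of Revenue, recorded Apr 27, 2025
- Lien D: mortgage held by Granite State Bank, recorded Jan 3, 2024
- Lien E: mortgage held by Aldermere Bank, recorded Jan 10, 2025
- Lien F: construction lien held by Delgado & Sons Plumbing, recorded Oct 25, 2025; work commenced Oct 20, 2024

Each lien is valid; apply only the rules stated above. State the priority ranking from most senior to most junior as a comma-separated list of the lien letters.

C, D, B, F, E, A

Effective dates after the stated exceptions: B's effective date is Feb 2, 2024, when work began; F relates back to Oct 20, 2024 (work commenced).
As a condominium assessment lien, A is senior to every other lien.
The other liens, earliest effective date first: D (Jan 3, 2024), B (Feb 2, 2024), F (Oct 20, 2024), E (Jan 10, 2025), C (Apr 27, 2025).
Because A would otherwise rank above C, the subordination swaps them.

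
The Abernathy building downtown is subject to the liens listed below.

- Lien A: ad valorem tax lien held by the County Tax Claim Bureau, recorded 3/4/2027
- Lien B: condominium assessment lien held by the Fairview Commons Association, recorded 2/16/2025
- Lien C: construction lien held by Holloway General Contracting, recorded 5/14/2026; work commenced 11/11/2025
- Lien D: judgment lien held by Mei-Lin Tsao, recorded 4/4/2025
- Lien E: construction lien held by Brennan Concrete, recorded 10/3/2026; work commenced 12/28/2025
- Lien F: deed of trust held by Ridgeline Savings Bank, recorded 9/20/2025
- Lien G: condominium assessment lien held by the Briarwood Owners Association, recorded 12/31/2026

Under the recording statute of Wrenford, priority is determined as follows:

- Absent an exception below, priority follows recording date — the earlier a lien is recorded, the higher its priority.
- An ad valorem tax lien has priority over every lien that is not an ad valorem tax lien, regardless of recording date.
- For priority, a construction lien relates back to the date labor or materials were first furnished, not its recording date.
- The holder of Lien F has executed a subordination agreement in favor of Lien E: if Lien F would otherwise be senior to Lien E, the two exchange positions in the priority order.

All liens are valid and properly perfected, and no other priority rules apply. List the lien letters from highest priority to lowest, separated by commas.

A, B, D, E, C, F, G

Effective dates after the stated exceptions: C relates back to 11/11/2025 (work commenced); E's effective date is 12/28/2025, when work began.
A is an ad valorem tax lien and takes priority over every other lien.
Among the remaining liens, by effective date: B (2/16/2025), D (4/4/2025), F (9/20/2025), C (11/11/2025), E (12/28/2025), G (12/31/2026).
F would otherwise be senior to E, so under the subordination agreement F and E exchange positions.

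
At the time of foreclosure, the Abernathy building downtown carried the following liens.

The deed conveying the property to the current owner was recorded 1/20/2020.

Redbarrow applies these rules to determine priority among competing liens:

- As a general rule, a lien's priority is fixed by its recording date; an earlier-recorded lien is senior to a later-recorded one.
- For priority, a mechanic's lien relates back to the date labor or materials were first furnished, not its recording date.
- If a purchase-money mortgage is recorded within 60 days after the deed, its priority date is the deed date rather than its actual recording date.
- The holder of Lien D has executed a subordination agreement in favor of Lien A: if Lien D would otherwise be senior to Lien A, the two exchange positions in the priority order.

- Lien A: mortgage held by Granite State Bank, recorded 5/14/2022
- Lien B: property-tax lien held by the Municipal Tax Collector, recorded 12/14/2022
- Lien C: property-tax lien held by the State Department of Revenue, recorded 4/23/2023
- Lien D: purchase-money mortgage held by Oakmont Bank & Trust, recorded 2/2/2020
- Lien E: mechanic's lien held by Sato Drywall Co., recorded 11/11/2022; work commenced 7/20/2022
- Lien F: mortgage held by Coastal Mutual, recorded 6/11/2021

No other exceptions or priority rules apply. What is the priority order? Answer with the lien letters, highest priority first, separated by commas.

First, effective dates: D's effective date is the deed date, 1/20/2020; E relates back to 7/20/2022 (work commenced).
By effective date: D (1/20/2020), F (6/11/2021), A (5/14/2022), E (7/20/2022), B (12/14/2022), C (4/23/2023).
D would otherwise be senior to A, so under the subordination agreement D and A exchange positions.

A, F, D, E, B, C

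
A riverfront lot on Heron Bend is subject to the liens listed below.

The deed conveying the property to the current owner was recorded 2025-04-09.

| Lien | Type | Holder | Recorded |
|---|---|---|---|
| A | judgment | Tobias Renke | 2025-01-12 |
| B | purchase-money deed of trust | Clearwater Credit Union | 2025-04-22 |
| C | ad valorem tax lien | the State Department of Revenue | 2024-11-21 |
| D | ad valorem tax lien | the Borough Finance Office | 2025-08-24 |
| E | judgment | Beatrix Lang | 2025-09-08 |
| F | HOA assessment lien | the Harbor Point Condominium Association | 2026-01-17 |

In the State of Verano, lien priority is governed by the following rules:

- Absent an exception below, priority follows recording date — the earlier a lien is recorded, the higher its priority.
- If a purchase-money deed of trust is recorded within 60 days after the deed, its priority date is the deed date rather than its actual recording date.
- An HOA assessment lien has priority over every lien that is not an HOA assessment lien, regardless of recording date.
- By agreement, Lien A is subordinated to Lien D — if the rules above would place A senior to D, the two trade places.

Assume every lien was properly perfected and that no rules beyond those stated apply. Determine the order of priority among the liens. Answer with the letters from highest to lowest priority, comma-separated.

F, C, D, B, A, E

Effective dates after the stated exceptions: B's effective date is the deed date, 2025-04-09.
As an HOA assessment lien, F is senior to every other lien.
Remaining liens by effective date: C (2024-11-21), A (2025-01-12), B (2025-04-09), D (2025-08-24), E (2025-09-08).
The subordination applies — A was senior to D — so A and D swap.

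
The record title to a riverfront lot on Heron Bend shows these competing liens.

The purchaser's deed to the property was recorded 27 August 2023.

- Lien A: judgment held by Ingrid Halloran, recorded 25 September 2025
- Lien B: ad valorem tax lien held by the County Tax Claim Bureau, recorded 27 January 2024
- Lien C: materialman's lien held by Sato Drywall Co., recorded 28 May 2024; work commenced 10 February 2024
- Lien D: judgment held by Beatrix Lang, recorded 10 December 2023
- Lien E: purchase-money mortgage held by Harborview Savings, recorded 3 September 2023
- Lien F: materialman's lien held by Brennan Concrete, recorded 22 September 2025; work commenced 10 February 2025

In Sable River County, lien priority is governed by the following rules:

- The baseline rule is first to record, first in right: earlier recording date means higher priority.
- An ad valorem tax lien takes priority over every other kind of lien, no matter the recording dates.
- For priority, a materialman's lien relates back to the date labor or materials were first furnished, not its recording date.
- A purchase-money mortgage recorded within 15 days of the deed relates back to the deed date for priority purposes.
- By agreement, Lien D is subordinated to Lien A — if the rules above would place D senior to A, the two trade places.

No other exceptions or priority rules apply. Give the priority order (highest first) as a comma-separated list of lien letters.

First, effective dates: C's effective date is 10 February 2024, when work began; E's effective date is the deed date, 27 August 2023; F relates back to 10 February 2025 (work commenced).
B is an ad valorem tax lien, so it outranks all other liens regardless of date.
Among the remaining liens, by effective date: E (27 August 2023), D (10 December 2023), C (10 February 2024), F (10 February 2025), A (25 September 2025).
D is senior to A before the subordination, so the two trade places.

B, E, A, C, F, D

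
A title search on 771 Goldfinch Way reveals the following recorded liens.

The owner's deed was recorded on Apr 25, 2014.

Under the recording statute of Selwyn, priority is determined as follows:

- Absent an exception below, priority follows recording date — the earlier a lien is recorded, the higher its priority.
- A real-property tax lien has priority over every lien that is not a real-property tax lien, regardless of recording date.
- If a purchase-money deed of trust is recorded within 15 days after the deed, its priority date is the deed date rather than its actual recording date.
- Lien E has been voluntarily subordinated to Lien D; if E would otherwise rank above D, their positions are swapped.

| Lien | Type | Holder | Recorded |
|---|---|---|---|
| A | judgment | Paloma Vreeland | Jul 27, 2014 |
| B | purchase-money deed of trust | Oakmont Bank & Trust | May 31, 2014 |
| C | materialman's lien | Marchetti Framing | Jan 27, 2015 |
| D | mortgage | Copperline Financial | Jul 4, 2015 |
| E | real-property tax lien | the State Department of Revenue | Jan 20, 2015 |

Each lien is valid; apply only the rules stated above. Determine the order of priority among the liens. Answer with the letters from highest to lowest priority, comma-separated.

D, B, A, C, E

First, effective dates: B was recorded 36 days after the deed, outside the 15-day window, so it keeps its recording date.
E, as a real-property tax lien, has superpriority and ranks first.
Ordering the rest by effective date: B (May 31, 2014), A (Jul 27, 2014), C (Jan 27, 2015), D (Jul 4, 2015).
E would otherwise be senior to D, so under the subordination agreement E and D exchange positions.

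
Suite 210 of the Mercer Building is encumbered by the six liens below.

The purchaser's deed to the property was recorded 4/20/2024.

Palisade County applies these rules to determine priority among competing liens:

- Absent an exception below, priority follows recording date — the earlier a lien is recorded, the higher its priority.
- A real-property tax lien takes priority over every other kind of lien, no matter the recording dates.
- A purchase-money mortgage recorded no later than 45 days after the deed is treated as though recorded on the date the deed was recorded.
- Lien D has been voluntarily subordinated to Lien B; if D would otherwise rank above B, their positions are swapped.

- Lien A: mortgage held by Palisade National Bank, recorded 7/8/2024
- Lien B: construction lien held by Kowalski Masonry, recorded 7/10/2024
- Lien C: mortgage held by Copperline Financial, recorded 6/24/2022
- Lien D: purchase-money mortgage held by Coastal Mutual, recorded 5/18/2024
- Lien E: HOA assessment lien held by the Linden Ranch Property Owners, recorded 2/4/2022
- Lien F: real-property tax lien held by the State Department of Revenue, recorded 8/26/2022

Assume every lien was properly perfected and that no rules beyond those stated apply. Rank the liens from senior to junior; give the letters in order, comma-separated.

First, effective dates: D relates back to the deed date 4/20/2024.
As a real-property tax lien, F is senior to every other lien.
Among the remaining liens, by effective date: E (2/4/2022), C (6/24/2022), D (4/20/2024), A (7/8/2024), B (7/10/2024).
D is senior to B before the subordination, so the two trade places.

F, E, C, B, A, D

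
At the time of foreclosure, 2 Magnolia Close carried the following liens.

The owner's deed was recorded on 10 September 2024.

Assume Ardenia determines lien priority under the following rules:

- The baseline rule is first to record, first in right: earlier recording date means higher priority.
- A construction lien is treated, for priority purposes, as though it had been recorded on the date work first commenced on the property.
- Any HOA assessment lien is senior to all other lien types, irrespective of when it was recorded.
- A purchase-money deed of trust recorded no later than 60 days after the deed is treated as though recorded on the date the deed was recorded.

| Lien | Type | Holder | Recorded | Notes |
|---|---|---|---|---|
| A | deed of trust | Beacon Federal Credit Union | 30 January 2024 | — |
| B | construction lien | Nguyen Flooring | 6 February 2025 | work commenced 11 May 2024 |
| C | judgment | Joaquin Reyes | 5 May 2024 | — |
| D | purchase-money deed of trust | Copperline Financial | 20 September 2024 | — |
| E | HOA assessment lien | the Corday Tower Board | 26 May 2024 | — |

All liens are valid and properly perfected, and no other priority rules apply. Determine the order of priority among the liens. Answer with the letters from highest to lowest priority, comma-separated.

E, A, C, B, D

First, effective dates: B relates back to 11 May 2024 (work commenced); D's effective date is the deed date, 10 September 2024.
E, as an HOA assessment lien, has superpriority and ranks first.
Among the remaining liens, by effective date: A (30 January 2024), C (5 May 2024), B (11 May 2024), D (10 September 2024).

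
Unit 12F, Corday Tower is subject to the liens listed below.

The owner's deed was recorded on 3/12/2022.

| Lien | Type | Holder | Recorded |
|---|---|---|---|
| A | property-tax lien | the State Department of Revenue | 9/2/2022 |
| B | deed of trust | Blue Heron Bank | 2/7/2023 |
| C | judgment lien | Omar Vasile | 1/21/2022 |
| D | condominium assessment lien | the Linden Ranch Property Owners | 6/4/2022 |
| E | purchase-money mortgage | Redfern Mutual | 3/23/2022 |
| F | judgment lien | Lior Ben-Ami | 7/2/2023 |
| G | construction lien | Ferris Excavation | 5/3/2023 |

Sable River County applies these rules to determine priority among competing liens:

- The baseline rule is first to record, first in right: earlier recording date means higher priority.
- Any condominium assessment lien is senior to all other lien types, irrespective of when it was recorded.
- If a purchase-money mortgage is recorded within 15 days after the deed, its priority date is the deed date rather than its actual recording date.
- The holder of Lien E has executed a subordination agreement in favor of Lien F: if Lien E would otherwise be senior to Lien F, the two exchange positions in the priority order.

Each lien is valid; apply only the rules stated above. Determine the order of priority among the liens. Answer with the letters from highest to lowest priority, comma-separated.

D, C, F, A, B, G, E

Effective dates after the stated exceptions: E's effective date is the deed date, 3/12/2022.
D, as a condominium assessment lien, has superpriority and ranks first.
Among the remaining liens, by effective date: C (1/21/2022), E (3/12/2022), A (9/2/2022), B (2/7/2023), G (5/3/2023), F (7/2/2023).
Because E would otherwise rank above F, the subordination swaps them.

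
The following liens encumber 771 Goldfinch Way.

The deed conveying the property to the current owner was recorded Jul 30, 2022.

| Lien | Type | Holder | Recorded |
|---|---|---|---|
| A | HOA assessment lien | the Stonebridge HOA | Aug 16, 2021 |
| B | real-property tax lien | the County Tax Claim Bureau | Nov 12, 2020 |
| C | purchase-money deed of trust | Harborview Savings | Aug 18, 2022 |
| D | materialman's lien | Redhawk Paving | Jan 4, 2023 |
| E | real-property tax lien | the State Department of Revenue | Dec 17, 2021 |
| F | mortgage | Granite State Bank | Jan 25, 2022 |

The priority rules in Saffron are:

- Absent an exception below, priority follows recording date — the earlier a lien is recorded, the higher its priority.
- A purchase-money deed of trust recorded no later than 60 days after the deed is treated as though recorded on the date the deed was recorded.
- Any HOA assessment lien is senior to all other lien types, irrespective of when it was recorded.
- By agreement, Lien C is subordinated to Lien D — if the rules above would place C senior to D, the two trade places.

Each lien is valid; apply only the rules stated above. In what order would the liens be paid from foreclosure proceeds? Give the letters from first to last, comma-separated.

A, B, E, F, D, C

Adjusting effective dates: C was recorded within the 60-day window, so its effective date is the deed date Jul 30, 2022.
A is an HOA assessment lien and takes priority over every other lien.
Remaining liens by effective date: B (Nov 12, 2020), E (Dec 17, 2021), F (Jan 25, 2022), C (Jul 30, 2022), D (Jan 4, 2023).
The subordination applies — C was senior to D — so C and D swap.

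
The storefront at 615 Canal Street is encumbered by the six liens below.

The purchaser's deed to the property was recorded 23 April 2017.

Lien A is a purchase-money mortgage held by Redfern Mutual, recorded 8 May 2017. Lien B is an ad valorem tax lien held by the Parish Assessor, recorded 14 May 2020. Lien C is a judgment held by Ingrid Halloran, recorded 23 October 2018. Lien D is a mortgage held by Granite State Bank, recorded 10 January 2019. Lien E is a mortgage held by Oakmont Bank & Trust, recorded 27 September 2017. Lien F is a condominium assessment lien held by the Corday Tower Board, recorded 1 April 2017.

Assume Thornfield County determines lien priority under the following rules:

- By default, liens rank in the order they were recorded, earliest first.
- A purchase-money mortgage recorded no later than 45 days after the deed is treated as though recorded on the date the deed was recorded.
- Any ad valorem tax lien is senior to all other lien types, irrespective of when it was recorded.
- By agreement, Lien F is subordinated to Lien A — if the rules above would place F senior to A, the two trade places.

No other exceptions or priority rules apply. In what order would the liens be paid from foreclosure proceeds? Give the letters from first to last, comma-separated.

First, effective dates: A was recorded within the 45-day window, so its effective date is the deed date 23 April 2017.
B is an ad valorem tax lien and takes priority over every other lien.
The other liens, earliest effective date first: F (1 April 2017), A (23 April 2017), E (27 September 2017), C (23 October 2018), D (10 January 2019).
F would otherwise be senior to A, so under the subordination agreement F and A exchange positions.

B, A, F, E, C, D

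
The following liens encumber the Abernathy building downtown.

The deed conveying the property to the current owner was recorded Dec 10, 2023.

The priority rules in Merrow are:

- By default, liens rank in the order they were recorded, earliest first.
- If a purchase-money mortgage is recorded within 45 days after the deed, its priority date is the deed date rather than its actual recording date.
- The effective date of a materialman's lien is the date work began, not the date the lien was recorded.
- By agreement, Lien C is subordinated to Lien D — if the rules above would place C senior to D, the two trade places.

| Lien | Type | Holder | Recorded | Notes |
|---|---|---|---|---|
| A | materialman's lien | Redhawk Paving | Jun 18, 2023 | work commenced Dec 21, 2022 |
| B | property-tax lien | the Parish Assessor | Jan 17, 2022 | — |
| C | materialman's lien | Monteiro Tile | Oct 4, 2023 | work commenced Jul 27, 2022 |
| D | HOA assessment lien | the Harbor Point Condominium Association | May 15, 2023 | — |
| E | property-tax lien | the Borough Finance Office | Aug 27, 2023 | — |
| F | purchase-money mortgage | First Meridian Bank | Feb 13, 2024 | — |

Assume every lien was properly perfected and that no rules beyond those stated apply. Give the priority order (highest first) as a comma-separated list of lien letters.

B, D, A, C, E, F

Adjusting effective dates: A's effective date is Dec 21, 2022, when work began; C's effective date is Jul 27, 2022, when work began; F missed the 45-day window (65 days after the deed), so its recording date stands.
Sorted by effective date: B (Jan 17, 2022), C (Jul 27, 2022), A (Dec 21, 2022), D (May 15, 2023), E (Aug 27, 2023), F (Feb 13, 2024).
C is senior to D before the subordination, so the two trade places.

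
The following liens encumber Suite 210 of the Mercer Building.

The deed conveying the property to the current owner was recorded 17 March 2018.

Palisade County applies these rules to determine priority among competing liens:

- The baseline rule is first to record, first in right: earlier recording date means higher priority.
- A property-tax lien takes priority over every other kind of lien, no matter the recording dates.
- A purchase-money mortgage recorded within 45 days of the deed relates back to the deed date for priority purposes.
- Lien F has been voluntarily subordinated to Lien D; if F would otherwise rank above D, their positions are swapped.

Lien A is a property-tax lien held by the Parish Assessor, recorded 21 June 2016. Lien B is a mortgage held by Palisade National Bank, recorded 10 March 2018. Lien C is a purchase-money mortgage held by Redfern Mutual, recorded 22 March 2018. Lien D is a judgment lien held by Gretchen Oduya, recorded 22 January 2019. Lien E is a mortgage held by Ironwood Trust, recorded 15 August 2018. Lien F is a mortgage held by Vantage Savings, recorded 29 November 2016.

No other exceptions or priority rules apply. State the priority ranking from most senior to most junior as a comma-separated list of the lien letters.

First, effective dates: C relates back to the deed date 17 March 2018.
As a property-tax lien, A is senior to every other lien.
Among the remaining liens, by effective date: F (29 November 2016), B (10 March 2018), C (17 March 2018), E (15 August 2018), D (22 January 2019).
F is senior to D before the subordination, so the two trade places.

A, D, B, C, E, F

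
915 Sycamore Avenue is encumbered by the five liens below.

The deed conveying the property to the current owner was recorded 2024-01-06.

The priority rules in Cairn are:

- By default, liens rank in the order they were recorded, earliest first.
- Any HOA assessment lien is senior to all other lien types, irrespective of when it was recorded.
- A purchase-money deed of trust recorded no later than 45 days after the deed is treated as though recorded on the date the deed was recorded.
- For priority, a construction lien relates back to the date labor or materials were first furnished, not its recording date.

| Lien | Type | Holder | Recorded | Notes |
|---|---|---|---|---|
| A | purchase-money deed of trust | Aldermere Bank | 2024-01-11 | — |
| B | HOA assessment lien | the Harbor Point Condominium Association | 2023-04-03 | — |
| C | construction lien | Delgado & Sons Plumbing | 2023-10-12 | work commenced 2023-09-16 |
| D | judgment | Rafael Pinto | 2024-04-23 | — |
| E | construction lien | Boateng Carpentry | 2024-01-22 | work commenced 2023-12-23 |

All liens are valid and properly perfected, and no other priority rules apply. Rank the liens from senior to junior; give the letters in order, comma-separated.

B, C, E, A, D

Effective dates: A was recorded within the 45-day window, so its effective date is the deed date 2024-01-06; C's effective date is 2023-09-16, when work began; E's effective date is 2023-12-23, when work began.
B is an HOA assessment lien and takes priority over every other lien.
Among the remaining liens, by effective date: C (2023-09-16), E (2023-12-23), A (2024-01-06), D (2024-04-23).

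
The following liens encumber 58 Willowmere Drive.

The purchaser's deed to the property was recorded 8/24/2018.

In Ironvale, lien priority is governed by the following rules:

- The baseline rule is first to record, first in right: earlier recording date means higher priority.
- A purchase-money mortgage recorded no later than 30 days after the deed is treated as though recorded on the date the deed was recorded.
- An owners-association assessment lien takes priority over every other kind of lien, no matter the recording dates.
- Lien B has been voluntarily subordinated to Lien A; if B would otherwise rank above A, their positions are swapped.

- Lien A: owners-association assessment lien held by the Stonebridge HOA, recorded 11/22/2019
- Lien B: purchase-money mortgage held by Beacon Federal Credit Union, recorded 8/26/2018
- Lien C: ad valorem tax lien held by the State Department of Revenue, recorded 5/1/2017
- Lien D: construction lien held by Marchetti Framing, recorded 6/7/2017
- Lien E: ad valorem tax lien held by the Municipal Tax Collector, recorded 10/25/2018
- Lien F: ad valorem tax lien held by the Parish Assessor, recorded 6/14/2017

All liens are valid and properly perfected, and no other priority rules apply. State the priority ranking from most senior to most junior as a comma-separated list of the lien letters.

Adjusting effective dates: B's effective date is the deed date, 8/24/2018.
As an owners-association assessment lien, A is senior to every other lien.
Among the remaining liens, by effective date: C (5/1/2017), D (6/7/2017), F (6/14/2017), B (8/24/2018), E (10/25/2018).
B is already junior to A, so the subordination agreement changes nothing.

A, C, D, F, B, E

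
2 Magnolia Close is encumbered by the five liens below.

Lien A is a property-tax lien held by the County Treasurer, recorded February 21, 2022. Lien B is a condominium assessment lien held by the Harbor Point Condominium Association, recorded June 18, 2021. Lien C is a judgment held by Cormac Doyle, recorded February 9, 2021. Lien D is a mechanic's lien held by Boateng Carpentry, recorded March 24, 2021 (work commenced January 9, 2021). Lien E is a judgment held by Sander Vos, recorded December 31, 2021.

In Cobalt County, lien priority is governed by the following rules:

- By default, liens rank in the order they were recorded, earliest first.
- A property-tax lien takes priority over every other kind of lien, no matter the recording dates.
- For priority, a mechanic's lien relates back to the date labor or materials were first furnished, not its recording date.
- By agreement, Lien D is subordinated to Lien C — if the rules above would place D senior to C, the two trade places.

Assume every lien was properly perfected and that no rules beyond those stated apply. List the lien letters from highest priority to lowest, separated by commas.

Effective dates after the stated exceptions: D relates back to January 9, 2021 (work commenced).
A, as a property-tax lien, has superpriority and ranks first.
Remaining liens by effective date: D (January 9, 2021), C (February 9, 2021), B (June 18, 2021), E (December 31, 2021).
The subordination applies — D was senior to C — so D and C swap.

A, C, D, B, E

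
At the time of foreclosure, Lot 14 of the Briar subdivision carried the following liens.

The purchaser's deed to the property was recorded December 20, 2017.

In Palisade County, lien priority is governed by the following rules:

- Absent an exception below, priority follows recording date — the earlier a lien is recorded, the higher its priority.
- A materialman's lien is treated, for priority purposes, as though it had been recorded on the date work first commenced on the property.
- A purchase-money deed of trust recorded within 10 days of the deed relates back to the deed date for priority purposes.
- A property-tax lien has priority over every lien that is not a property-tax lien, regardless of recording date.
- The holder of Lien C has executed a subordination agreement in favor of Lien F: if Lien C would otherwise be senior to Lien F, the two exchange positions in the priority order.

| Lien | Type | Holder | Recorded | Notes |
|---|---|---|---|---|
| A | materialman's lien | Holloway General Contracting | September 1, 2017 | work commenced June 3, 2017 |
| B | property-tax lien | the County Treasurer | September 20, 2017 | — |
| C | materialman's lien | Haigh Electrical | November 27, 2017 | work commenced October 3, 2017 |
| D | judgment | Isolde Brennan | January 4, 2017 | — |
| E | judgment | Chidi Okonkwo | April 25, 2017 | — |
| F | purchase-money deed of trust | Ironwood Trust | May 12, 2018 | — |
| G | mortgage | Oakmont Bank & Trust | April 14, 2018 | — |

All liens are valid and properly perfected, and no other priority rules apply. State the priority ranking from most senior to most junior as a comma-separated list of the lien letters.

Effective dates after the stated exceptions: A relates back to June 3, 2017 (work commenced); C relates back to October 3, 2017 (work commenced); F missed the 10-day window (143 days after the deed), so its recording date stands.
B is a property-tax lien and takes priority over every other lien.
The other liens, earliest effective date first: D (January 4, 2017), E (April 25, 2017), A (June 3, 2017), C (October 3, 2017), G (April 14, 2018), F (May 12, 2018).
The subordination applies — C was senior to F — so C and F swap.

B, D, E, A, F, G, C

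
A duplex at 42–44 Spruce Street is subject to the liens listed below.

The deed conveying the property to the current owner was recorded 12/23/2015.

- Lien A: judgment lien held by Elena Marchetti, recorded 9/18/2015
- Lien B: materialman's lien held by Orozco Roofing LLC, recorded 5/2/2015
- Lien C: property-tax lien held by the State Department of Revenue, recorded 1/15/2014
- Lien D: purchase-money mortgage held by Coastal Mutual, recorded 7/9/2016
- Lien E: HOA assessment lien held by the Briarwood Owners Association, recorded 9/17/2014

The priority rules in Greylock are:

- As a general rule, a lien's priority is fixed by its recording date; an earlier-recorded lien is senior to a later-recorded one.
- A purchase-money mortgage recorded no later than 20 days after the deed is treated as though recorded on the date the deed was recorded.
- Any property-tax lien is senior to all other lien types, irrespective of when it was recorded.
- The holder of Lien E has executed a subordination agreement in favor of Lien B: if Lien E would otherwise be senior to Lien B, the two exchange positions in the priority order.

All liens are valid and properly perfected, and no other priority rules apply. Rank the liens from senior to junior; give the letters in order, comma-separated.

C, B, E, A, D

First, effective dates: D was recorded 199 days after the deed — beyond 20 days — so no relation-back applies.
C, as a property-tax lien, has superpriority and ranks first.
Among the remaining liens, by effective date: E (9/17/2014), B (5/2/2015), A (9/18/2015), D (7/9/2016).
The subordination applies — E was senior to B — so E and B swap.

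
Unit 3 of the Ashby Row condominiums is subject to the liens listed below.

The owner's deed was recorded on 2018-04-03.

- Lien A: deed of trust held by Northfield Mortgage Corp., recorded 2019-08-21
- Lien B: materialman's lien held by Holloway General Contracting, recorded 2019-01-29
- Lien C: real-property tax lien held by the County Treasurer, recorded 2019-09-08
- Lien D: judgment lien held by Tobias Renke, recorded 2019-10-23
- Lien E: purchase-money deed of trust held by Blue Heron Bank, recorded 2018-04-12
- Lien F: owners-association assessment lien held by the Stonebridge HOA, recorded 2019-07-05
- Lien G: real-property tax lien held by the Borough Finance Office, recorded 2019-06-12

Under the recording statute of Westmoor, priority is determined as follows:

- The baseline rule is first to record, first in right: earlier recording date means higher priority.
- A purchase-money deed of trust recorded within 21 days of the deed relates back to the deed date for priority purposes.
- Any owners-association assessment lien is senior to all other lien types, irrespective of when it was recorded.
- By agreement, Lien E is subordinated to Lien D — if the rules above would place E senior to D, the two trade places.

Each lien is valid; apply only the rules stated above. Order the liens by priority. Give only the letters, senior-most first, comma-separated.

Effective dates after the stated exceptions: E was recorded within the 21-day window, so its effective date is the deed date 2018-04-03.
F is an owners-association assessment lien and takes priority over every other lien.
Among the remaining liens, by effective date: E (2018-04-03), B (2019-01-29), G (2019-06-12), A (2019-08-21), C (2019-09-08), D (2019-10-23).
Because E would otherwise rank above D, the subordination swaps them.

F, D, B, G, A, C, E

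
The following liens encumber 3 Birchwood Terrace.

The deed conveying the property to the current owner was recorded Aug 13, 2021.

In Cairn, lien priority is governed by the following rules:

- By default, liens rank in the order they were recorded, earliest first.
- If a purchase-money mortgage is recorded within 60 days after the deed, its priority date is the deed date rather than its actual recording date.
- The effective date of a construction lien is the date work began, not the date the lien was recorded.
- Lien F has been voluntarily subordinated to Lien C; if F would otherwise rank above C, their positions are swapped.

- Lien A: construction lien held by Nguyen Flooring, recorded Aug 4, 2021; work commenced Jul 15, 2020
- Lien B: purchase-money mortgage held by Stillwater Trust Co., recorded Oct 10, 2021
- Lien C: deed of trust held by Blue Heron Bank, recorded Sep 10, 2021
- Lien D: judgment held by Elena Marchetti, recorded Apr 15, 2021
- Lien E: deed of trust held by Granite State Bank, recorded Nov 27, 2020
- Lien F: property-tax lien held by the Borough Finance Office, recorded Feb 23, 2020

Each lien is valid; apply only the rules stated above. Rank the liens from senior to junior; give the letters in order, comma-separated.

C, A, E, D, B, F

Effective dates: A relates back to Jul 15, 2020 (work commenced); B's effective date is the deed date, Aug 13, 2021.
Sorted by effective date: F (Feb 23, 2020), A (Jul 15, 2020), E (Nov 27, 2020), D (Apr 15, 2021), B (Aug 13, 2021), C (Sep 10, 2021).
The subordination applies — F was senior to C — so F and C swap.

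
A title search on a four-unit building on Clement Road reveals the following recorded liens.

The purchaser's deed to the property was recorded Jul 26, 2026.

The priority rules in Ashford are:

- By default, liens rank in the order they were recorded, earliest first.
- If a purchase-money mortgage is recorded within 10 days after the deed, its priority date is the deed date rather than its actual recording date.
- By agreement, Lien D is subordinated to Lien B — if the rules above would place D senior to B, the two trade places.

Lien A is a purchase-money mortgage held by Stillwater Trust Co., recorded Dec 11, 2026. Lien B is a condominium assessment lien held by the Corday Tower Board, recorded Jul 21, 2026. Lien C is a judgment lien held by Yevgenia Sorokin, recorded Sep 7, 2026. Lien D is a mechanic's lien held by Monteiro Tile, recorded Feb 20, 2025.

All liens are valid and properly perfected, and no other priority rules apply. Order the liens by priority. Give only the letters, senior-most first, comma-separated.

B, D, C, A

First, effective dates: A was recorded 138 days after the deed — beyond 10 days — so no relation-back applies.
Ordering by effective date: D (Feb 20, 2025), B (Jul 21, 2026), C (Sep 7, 2026), A (Dec 11, 2026).
D would otherwise be senior to B, so under the subordination agreement D and B exchange positions.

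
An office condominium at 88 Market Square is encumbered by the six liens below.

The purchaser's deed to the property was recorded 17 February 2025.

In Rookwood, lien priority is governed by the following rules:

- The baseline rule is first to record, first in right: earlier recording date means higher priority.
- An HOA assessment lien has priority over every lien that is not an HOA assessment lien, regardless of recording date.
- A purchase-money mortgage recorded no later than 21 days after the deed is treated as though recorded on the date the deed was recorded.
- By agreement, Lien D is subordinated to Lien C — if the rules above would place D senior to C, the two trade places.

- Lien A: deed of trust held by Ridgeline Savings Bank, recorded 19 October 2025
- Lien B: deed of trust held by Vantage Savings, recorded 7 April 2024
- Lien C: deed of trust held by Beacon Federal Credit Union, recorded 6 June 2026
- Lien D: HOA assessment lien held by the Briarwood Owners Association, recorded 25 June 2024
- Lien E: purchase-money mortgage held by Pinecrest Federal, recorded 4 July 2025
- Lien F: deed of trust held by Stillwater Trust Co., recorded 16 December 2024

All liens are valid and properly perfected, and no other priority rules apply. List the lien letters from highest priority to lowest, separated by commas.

Adjusting effective dates: E was recorded 137 days after the deed, outside the 21-day window, so it keeps its recording date.
D, as an HOA assessment lien, has superpriority and ranks first.
Among the remaining liens, by effective date: B (7 April 2024), F (16 December 2024), E (4 July 2025), A (19 October 2025), C (6 June 2026).
D is senior to C before the subordination, so the two trade places.

C, B, F, E, A, D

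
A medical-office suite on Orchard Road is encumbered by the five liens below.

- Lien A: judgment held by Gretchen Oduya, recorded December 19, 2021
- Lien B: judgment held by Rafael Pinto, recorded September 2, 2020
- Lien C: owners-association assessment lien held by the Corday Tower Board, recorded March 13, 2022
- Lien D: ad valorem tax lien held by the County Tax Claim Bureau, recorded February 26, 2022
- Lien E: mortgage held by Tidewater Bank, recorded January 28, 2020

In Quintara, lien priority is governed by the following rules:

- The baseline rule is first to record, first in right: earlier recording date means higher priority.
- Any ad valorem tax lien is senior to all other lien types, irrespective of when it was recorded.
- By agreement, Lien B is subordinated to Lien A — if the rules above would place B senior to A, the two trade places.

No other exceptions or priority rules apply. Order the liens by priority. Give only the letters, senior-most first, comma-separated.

As an ad valorem tax lien, D is senior to every other lien.
Among the remaining liens, by effective date: E (January 28, 2020), B (September 2, 2020), A (December 19, 2021), C (March 13, 2022).
Because B would otherwise rank above A, the subordination swaps them.

D, E, A, B, C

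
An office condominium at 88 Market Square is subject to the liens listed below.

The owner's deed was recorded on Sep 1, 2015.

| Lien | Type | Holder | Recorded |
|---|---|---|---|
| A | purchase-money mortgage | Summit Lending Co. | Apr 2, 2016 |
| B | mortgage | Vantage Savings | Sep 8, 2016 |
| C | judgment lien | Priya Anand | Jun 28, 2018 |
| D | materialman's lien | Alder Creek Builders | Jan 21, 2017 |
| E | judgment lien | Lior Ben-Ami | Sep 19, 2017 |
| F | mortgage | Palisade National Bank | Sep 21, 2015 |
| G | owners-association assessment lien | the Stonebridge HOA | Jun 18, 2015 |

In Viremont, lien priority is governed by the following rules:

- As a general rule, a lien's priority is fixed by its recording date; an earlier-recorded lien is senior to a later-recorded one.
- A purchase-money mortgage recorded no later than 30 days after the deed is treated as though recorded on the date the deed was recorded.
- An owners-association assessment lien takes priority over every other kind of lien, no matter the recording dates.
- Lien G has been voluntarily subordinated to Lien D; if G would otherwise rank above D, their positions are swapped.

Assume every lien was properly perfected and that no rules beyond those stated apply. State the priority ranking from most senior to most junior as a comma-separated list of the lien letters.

D, F, A, B, G, E, C

Effective dates: A was recorded 214 days after the deed, outside the 30-day window, so it keeps its recording date.
As an owners-association assessment lien, G is senior to every other lien.
Remaining liens by effective date: F (Sep 21, 2015), A (Apr 2, 2016), B (Sep 8, 2016), D (Jan 21, 2017), E (Sep 19, 2017), C (Jun 28, 2018).
G is senior to D before the subordination, so the two trade places.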